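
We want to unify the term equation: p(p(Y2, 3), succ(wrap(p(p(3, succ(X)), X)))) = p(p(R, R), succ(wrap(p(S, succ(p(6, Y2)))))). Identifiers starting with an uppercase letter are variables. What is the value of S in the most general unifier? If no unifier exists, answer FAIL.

p(3, succ(succ(p(6, 3))))

Decompose p/2: p(Y2, 3) = p(R, R),  succ(wrap(p(p(3, succ(X)), X))) = succ(wrap(p(S, succ(p(6, Y2))))).
Decompose p/2: Y2 = R,  3 = R.
Bind Y2 := R; substituting into the one remaining equation that mentions Y2 gives: succ(wrap(p(p(3, succ(X)), X))) = succ(wrap(p(S, succ(p(6, R))))).
Bind R := 3; substituting into the remaining equation gives: succ(wrap(p(p(3, succ(X)), X))) = succ(wrap(p(S, succ(p(6, 3))))). Substituting into the earlier binding gives Y2 := 3.
Decompose succ/1: wrap(p(p(3, succ(X)), X)) = wrap(p(S, succ(p(6, 3)))).
Decompose wrap/1: p(p(3, succ(X)), X) = p(S, succ(p(6, 3))).
Decompose p/2: p(3, succ(X)) = S,  X = succ(p(6, 3)).
Bind S := p(3, succ(X)); no other remaining equation mentions S.
Bind X := succ(p(6, 3)). Substituting into the earlier binding gives S := p(3, succ(succ(p(6, 3)))).
MGU = { Y2 := 3, R := 3, S := p(3, succ(succ(p(6, 3)))), X := succ(p(6, 3)) }, so S := p(3, succ(succ(p(6, 3)))).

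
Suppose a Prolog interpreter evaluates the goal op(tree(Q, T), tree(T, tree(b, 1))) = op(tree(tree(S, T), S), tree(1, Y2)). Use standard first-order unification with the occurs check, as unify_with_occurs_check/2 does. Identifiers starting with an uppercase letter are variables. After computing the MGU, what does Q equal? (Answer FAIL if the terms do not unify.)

tree(1, 1)

Decompose op/2: tree(Q, T) = tree(tree(S, T), S),  tree(T, tree(b, 1)) = tree(1, Y2).
Decompose tree/2: Q = tree(S, T),  T = S.
Bind Q := tree(S, T); no other remaining equation mentions Q.
Bind T := S; substituting into the remaining equation gives: tree(S, tree(b, 1)) = tree(1, Y2). Substituting into the earlier binding gives Q := tree(S, S).
Decompose tree/2: S = 1,  tree(b, 1) = Y2.
Bind S := 1; no other remaining equation mentions S. Substituting into the earlier bindings gives Q := tree(1, 1), T := 1.
Bind Y2 := tree(b, 1).
MGU = { Q ↦ tree(1, 1), T ↦ 1, S ↦ 1, Y2 ↦ tree(b, 1) }, so Q ↦ tree(1, 1).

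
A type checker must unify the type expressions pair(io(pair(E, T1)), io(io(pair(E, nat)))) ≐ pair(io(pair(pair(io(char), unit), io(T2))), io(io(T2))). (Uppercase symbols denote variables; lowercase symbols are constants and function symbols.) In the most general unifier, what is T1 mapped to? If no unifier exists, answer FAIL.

io(pair(pair(io(char), unit), nat))

Decompose pair/2: io(pair(E, T1)) ≐ io(pair(pair(io(char), unit), io(T2))),  io(io(pair(E, nat))) ≐ io(io(T2)).
Decompose io/1: pair(E, T1) ≐ pair(pair(io(char), unit), io(T2)).
Decompose pair/2: E ≐ pair(io(char), unit),  T1 ≐ io(T2).
Bind E := pair(io(char), unit); substituting into the one remaining equation that mentions E gives: io(io(pair(pair(io(char), unit), nat))) ≐ io(io(T2)).
Bind T1 := io(T2); no other remaining equation mentions T1.
Decompose io/1: io(pair(pair(io(char), unit), nat)) ≐ io(T2).
Decompose io/1: pair(pair(io(char), unit), nat) ≐ T2.
Bind T2 := pair(pair(io(char), unit), nat). Substituting into the earlier binding gives T1 := io(pair(pair(io(char), unit), nat)).
MGU = { E := pair(io(char), unit), T1 := io(pair(pair(io(char), unit), nat)), T2 := pair(pair(io(char), unit), nat) }, so T1 := io(pair(pair(io(char), unit), nat)).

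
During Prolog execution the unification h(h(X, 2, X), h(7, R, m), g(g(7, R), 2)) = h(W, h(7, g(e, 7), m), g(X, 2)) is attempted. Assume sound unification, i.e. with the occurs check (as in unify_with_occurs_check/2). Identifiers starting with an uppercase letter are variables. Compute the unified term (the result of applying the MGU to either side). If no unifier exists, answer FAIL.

h(h(g(7, g(e, 7)), 2, g(7, g(e, 7))), h(7, g(e, 7), m), g(g(7, g(e, 7)), 2))

Decompose h/3: h(X, 2, X) = W,  h(7, R, m) = h(7, g(e, 7), m),  g(g(7, R), 2) = g(X, 2).
Bind W := h(X, 2, X); no other remaining equation mentions W.
Decompose h/3: 7 = 7,  R = g(e, 7),  m = m.
Delete trivial equation 7 = 7.
Bind R := g(e, 7); substituting into the one remaining equation that mentions R gives: g(g(7, g(e, 7)), 2) = g(X, 2).
Delete trivial equation m = m.
Decompose g/2: g(7, g(e, 7)) = X,  2 = 2.
Bind X := g(7, g(e, 7)); no other remaining equation mentions X. Substituting into the earlier binding gives W := h(g(7, g(e, 7)), 2, g(7, g(e, 7))).
Delete trivial equation 2 = 2.
Applying the MGU to either side gives h(h(g(7, g(e, 7)), 2, g(7, g(e, 7))), h(7, g(e, 7), m), g(g(7, g(e, 7)), 2)).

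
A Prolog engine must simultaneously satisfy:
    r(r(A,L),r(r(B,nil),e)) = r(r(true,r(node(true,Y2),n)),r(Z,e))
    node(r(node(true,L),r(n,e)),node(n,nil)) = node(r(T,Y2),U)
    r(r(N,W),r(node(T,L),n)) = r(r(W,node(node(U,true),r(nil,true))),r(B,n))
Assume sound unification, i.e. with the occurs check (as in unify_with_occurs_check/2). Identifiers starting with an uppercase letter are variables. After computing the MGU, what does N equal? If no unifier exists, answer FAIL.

Decompose r/2: r(A,L) = r(true,r(node(true,Y2),n)),  r(r(B,nil),e) = r(Z,e).
Decompose r/2: A = true,  L = r(node(true,Y2),n).
Bind A := true; no other remaining equation mentions A.
Bind L := r(node(true,Y2),n); substituting into the 2 remaining equations that mention L gives: node(r(node(true,r(node(true,Y2),n)),r(n,e)),node(n,nil)) = node(r(T,Y2),U),  r(r(N,W),r(node(T,r(node(true,Y2),n)),n)) = r(r(W,node(node(U,true),r(nil,true))),r(B,n)).
Decompose r/2: r(B,nil) = Z,  e = e.
Bind Z := r(B,nil); no other remaining equation mentions Z.
Delete trivial equation e = e.
Decompose node/2: r(node(true,r(node(true,Y2),n)),r(n,e)) = r(T,Y2),  node(n,nil) = U.
Decompose r/2: node(true,r(node(true,Y2),n)) = T,  r(n,e) = Y2.
Bind T := node(true,r(node(true,Y2),n)); substituting into the one remaining equation that mentions T gives: r(r(N,W),r(node(node(true,r(node(true,Y2),n)),r(node(true,Y2),n)),n)) = r(r(W,node(node(U,true),r(nil,true))),r(B,n)).
Bind Y2 := r(n,e); substituting into the one remaining equation that mentions Y2 gives: r(r(N,W),r(node(node(true,r(node(true,r(n,e)),n)),r(node(true,r(n,e)),n)),n)) = r(r(W,node(node(U,true),r(nil,true))),r(B,n)). Substituting into the earlier bindings gives L := r(node(true,r(n,e)),n), T := node(true,r(node(true,r(n,e)),n)).
Bind U := node(n,nil); substituting into the remaining equation gives: r(r(N,W),r(node(node(true,r(node(true,r(n,e)),n)),r(node(true,r(n,e)),n)),n)) = r(r(W,node(node(node(n,nil),true),r(nil,true))),r(B,n)).
Decompose r/2: r(N,W) = r(W,node(node(node(n,nil),true),r(nil,true))),  r(node(node(true,r(node(true,r(n,e)),n)),r(node(true,r(n,e)),n)),n) = r(B,n).
Decompose r/2: N = W,  W = node(node(node(n,nil),true),r(nil,true)).
Bind N := W; no other remaining equation mentions N.
Bind W := node(node(node(n,nil),true),r(nil,true)); no other remaining equation mentions W. Substituting into the earlier binding gives N := node(node(node(n,nil),true),r(nil,true)).
Decompose r/2: node(node(true,r(node(true,r(n,e)),n)),r(node(true,r(n,e)),n)) = B,  n = n.
Bind B := node(node(true,r(node(true,r(n,e)),n)),r(node(true,r(n,e)),n)); no other remaining equation mentions B. Substituting into the earlier binding gives Z := r(node(node(true,r(node(true,r(n,e)),n)),r(node(true,r(n,e)),n)),nil).
Delete trivial equation n = n.
MGU = { A = true, L = r(node(true,r(n,e)),n), Z = r(node(node(true,r(node(true,r(n,e)),n)),r(node(true,r(n,e)),n)),nil), T = node(true,r(node(true,r(n,e)),n)), Y2 = r(n,e), U = node(n,nil), N = node(node(node(n,nil),true),r(nil,true)), W = node(node(node(n,nil),true),r(nil,true)), B = node(node(true,r(node(true,r(n,e)),n)),r(node(true,r(n,e)),n)) }, so N = node(node(node(n,nil),true),r(nil,true)).

node(node(node(n,nil),true),r(nil,true))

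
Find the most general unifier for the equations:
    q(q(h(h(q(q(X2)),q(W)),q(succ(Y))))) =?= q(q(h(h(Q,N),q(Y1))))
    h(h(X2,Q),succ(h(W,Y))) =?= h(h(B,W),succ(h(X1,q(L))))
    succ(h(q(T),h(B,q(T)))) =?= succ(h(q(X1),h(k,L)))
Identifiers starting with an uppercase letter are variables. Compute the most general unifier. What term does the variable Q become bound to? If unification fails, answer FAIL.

q(q(k))

Decompose q/1: q(h(h(q(q(X2)),q(W)),q(succ(Y)))) =?= q(h(h(Q,N),q(Y1))).
Decompose q/1: h(h(q(q(X2)),q(W)),q(succ(Y))) =?= h(h(Q,N),q(Y1)).
Decompose h/2: h(q(q(X2)),q(W)) =?= h(Q,N),  q(succ(Y)) =?= q(Y1).
Decompose h/2: q(q(X2)) =?= Q,  q(W) =?= N.
Bind Q := q(q(X2)); substituting into the one remaining equation that mentions Q gives: h(h(X2,q(q(X2))),succ(h(W,Y))) =?= h(h(B,W),succ(h(X1,q(L)))).
Bind N := q(W); no other remaining equation mentions N.
Decompose q/1: succ(Y) =?= Y1.
Bind Y1 := succ(Y); no other remaining equation mentions Y1.
Decompose h/2: h(X2,q(q(X2))) =?= h(B,W),  succ(h(W,Y)) =?= succ(h(X1,q(L))).
Decompose h/2: X2 =?= B,  q(q(X2)) =?= W.
Bind X2 := B; substituting into the one remaining equation that mentions X2 gives: q(q(B)) =?= W. Substituting into the earlier binding gives Q := q(q(B)).
Bind W := q(q(B)); substituting into the one remaining equation that mentions W gives: succ(h(q(q(B)),Y)) =?= succ(h(X1,q(L))). Substituting into the earlier binding gives N := q(q(q(B))).
Decompose succ/1: h(q(q(B)),Y) =?= h(X1,q(L)).
Decompose h/2: q(q(B)) =?= X1,  Y =?= q(L).
Bind X1 := q(q(B)); substituting into the one remaining equation that mentions X1 gives: succ(h(q(T),h(B,q(T)))) =?= succ(h(q(q(q(B))),h(k,L))).
Bind Y := q(L); no other remaining equation mentions Y. Substituting into the earlier binding gives Y1 := succ(q(L)).
Decompose succ/1: h(q(T),h(B,q(T))) =?= h(q(q(q(B))),h(k,L)).
Decompose h/2: q(T) =?= q(q(q(B))),  h(B,q(T)) =?= h(k,L).
Decompose q/1: T =?= q(q(B)).
Bind T := q(q(B)); substituting into the remaining equation gives: h(B,q(q(q(B)))) =?= h(k,L).
Decompose h/2: B =?= k,  q(q(q(B))) =?= L.
Bind B := k; substituting into the remaining equation gives: q(q(q(k))) =?= L. Substituting into the earlier bindings gives Q := q(q(k)), N := q(q(q(k))), X2 := k, W := q(q(k)), X1 := q(q(k)), T := q(q(k)).
Bind L := q(q(q(k))). Substituting into the earlier bindings gives Y1 := succ(q(q(q(q(k))))), Y := q(q(q(q(k)))).
MGU = { Q ↦ q(q(k)), N ↦ q(q(q(k))), Y1 ↦ succ(q(q(q(q(k))))), X2 ↦ k, W ↦ q(q(k)), X1 ↦ q(q(k)), Y ↦ q(q(q(q(k)))), T ↦ q(q(k)), B ↦ k, L ↦ q(q(q(k))) }, so Q ↦ q(q(k)).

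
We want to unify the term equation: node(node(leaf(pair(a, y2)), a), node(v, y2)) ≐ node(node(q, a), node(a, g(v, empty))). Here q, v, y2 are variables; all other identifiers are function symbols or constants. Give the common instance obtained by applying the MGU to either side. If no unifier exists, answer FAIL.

node(node(leaf(pair(a, g(a, empty))), a), node(a, g(a, empty)))

Decompose node/2: node(leaf(pair(a, y2)), a) ≐ node(q, a),  node(v, y2) ≐ node(a, g(v, empty)).
Decompose node/2: leaf(pair(a, y2)) ≐ q,  a ≐ a.
Bind q := leaf(pair(a, y2)); no other remaining equation mentions q.
Delete trivial equation a ≐ a.
Decompose node/2: v ≐ a,  y2 ≐ g(v, empty).
Bind v := a; substituting into the remaining equation gives: y2 ≐ g(a, empty).
Bind y2 := g(a, empty). Substituting into the earlier binding gives q := leaf(pair(a, g(a, empty))).
Applying the MGU to either side gives node(node(leaf(pair(a, g(a, empty))), a), node(a, g(a, empty))).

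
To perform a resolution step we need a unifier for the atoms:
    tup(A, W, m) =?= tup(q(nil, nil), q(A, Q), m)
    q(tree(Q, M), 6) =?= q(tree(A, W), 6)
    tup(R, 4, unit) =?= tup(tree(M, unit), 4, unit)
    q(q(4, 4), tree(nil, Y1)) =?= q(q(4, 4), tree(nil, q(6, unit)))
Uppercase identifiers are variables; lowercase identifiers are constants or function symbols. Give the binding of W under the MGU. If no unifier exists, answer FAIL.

q(q(nil, nil), q(nil, nil))

Decompose tup/3: A =?= q(nil, nil),  W =?= q(A, Q),  m =?= m.
Bind A := q(nil, nil); substituting into the 2 remaining equations that mention A gives: W =?= q(q(nil, nil), Q),  q(tree(Q, M), 6) =?= q(tree(q(nil, nil), W), 6).
Bind W := q(q(nil, nil), Q); substituting into the one remaining equation that mentions W gives: q(tree(Q, M), 6) =?= q(tree(q(nil, nil), q(q(nil, nil), Q)), 6).
Delete trivial equation m =?= m.
Decompose q/2: tree(Q, M) =?= tree(q(nil, nil), q(q(nil, nil), Q)),  6 =?= 6.
Decompose tree/2: Q =?= q(nil, nil),  M =?= q(q(nil, nil), Q).
Bind Q := q(nil, nil); substituting into the one remaining equation that mentions Q gives: M =?= q(q(nil, nil), q(nil, nil)). Substituting into the earlier binding gives W := q(q(nil, nil), q(nil, nil)).
Bind M := q(q(nil, nil), q(nil, nil)); substituting into the one remaining equation that mentions M gives: tup(R, 4, unit) =?= tup(tree(q(q(nil, nil), q(nil, nil)), unit), 4, unit).
Delete trivial equation 6 =?= 6.
Decompose tup/3: R =?= tree(q(q(nil, nil), q(nil, nil)), unit),  4 =?= 4,  unit =?= unit.
Bind R := tree(q(q(nil, nil), q(nil, nil)), unit); no other remaining equation mentions R.
Delete trivial equation 4 =?= 4.
Delete trivial equation unit =?= unit.
Decompose q/2: q(4, 4) =?= q(4, 4),  tree(nil, Y1) =?= tree(nil, q(6, unit)).
Delete trivial equation q(4, 4) =?= q(4, 4).
Decompose tree/2: nil =?= nil,  Y1 =?= q(6, unit).
Delete trivial equation nil =?= nil.
Bind Y1 := q(6, unit).
MGU = { A := q(nil, nil), W := q(q(nil, nil), q(nil, nil)), Q := q(nil, nil), M := q(q(nil, nil), q(nil, nil)), R := tree(q(q(nil, nil), q(nil, nil)), unit), Y1 := q(6, unit) }, so W := q(q(nil, nil), q(nil, nil)).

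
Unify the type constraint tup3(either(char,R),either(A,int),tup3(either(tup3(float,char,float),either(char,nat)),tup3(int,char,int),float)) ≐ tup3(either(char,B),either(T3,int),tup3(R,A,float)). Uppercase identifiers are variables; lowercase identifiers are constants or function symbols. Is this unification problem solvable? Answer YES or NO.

Decompose tup3/3: either(char,R) ≐ either(char,B),  either(A,int) ≐ either(T3,int),  tup3(either(tup3(float,char,float),either(char,nat)),tup3(int,char,int),float) ≐ tup3(R,A,float).
Decompose either/2: char ≐ char,  R ≐ B.
Delete trivial equation char ≐ char.
Bind R := B; substituting into the one remaining equation that mentions R gives: tup3(either(tup3(float,char,float),either(char,nat)),tup3(int,char,int),float) ≐ tup3(B,A,float).
Decompose either/2: A ≐ T3,  int ≐ int.
Bind A := T3; substituting into the one remaining equation that mentions A gives: tup3(either(tup3(float,char,float),either(char,nat)),tup3(int,char,int),float) ≐ tup3(B,T3,float).
Delete trivial equation int ≐ int.
Decompose tup3/3: either(tup3(float,char,float),either(char,nat)) ≐ B,  tup3(int,char,int) ≐ T3,  float ≐ float.
Bind B := either(tup3(float,char,float),either(char,nat)); no other remaining equation mentions B. Substituting into the earlier binding gives R := either(tup3(float,char,float),either(char,nat)).
Bind T3 := tup3(int,char,int); no other remaining equation mentions T3. Substituting into the earlier binding gives A := tup3(int,char,int).
Delete trivial equation float ≐ float.
No equations remain and no clash or occurs-check failure arose, so a unifier exists.

YES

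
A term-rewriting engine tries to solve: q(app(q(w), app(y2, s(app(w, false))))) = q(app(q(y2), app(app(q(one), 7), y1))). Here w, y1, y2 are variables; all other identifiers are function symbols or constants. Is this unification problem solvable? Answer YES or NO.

Decompose q/1: app(q(w), app(y2, s(app(w, false)))) = app(q(y2), app(app(q(one), 7), y1)).
Decompose app/2: q(w) = q(y2),  app(y2, s(app(w, false))) = app(app(q(one), 7), y1).
Decompose q/1: w = y2.
Bind w := y2; substituting into the remaining equation gives: app(y2, s(app(y2, false))) = app(app(q(one), 7), y1).
Decompose app/2: y2 = app(q(one), 7),  s(app(y2, false)) = y1.
Bind y2 := app(q(one), 7); substituting into the remaining equation gives: s(app(app(q(one), 7), false)) = y1. Substituting into the earlier binding gives w := app(q(one), 7).
Bind y1 := s(app(app(q(one), 7), false)).
No equations remain and no clash or occurs-check failure arose, so a unifier exists.

YES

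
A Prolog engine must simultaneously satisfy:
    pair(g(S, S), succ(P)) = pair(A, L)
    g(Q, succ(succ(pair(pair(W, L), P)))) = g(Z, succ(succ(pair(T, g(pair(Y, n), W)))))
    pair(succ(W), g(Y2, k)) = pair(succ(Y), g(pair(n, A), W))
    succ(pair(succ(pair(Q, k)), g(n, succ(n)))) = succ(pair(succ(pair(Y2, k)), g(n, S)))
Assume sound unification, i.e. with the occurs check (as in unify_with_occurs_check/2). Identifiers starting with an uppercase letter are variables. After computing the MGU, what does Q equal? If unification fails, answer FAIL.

Decompose pair/2: g(S, S) = A,  succ(P) = L.
Bind A := g(S, S); substituting into the one remaining equation that mentions A gives: pair(succ(W), g(Y2, k)) = pair(succ(Y), g(pair(n, g(S, S)), W)).
Bind L := succ(P); substituting into the one remaining equation that mentions L gives: g(Q, succ(succ(pair(pair(W, succ(P)), P)))) = g(Z, succ(succ(pair(T, g(pair(Y, n), W))))).
Decompose g/2: Q = Z,  succ(succ(pair(pair(W, succ(P)), P))) = succ(succ(pair(T, g(pair(Y, n), W)))).
Bind Q := Z; substituting into the one remaining equation that mentions Q gives: succ(pair(succ(pair(Z, k)), g(n, succ(n)))) = succ(pair(succ(pair(Y2, k)), g(n, S))).
Decompose succ/1: succ(pair(pair(W, succ(P)), P)) = succ(pair(T, g(pair(Y, n), W))).
Decompose succ/1: pair(pair(W, succ(P)), P) = pair(T, g(pair(Y, n), W)).
Decompose pair/2: pair(W, succ(P)) = T,  P = g(pair(Y, n), W).
Bind T := pair(W, succ(P)); no other remaining equation mentions T.
Bind P := g(pair(Y, n), W); no other remaining equation mentions P. Substituting into the earlier bindings gives L := succ(g(pair(Y, n), W)), T := pair(W, succ(g(pair(Y, n), W))).
Decompose pair/2: succ(W) = succ(Y),  g(Y2, k) = g(pair(n, g(S, S)), W).
Decompose succ/1: W = Y.
Bind W := Y; substituting into the one remaining equation that mentions W gives: g(Y2, k) = g(pair(n, g(S, S)), Y). Substituting into the earlier bindings gives L := succ(g(pair(Y, n), Y)), T := pair(Y, succ(g(pair(Y, n), Y))), P := g(pair(Y, n), Y).
Decompose g/2: Y2 = pair(n, g(S, S)),  k = Y.
Bind Y2 := pair(n, g(S, S)); substituting into the one remaining equation that mentions Y2 gives: succ(pair(succ(pair(Z, k)), g(n, succ(n)))) = succ(pair(succ(pair(pair(n, g(S, S)), k)), g(n, S))).
Bind Y := k; no other remaining equation mentions Y. Substituting into the earlier bindings gives L := succ(g(pair(k, n), k)), T := pair(k, succ(g(pair(k, n), k))), P := g(pair(k, n), k), W := k.
Decompose succ/1: pair(succ(pair(Z, k)), g(n, succ(n))) = pair(succ(pair(pair(n, g(S, S)), k)), g(n, S)).
Decompose pair/2: succ(pair(Z, k)) = succ(pair(pair(n, g(S, S)), k)),  g(n, succ(n)) = g(n, S).
Decompose succ/1: pair(Z, k) = pair(pair(n, g(S, S)), k).
Decompose pair/2: Z = pair(n, g(S, S)),  k = k.
Bind Z := pair(n, g(S, S)); no other remaining equation mentions Z. Substituting into the earlier binding gives Q := pair(n, g(S, S)).
Delete trivial equation k = k.
Decompose g/2: n = n,  succ(n) = S.
Delete trivial equation n = n.
Bind S := succ(n). Substituting into the earlier bindings gives A := g(succ(n), succ(n)), Q := pair(n, g(succ(n), succ(n))), Y2 := pair(n, g(succ(n), succ(n))), Z := pair(n, g(succ(n), succ(n))).
MGU = { A ↦ g(succ(n), succ(n)), L ↦ succ(g(pair(k, n), k)), Q ↦ pair(n, g(succ(n), succ(n))), T ↦ pair(k, succ(g(pair(k, n), k))), P ↦ g(pair(k, n), k), W ↦ k, Y2 ↦ pair(n, g(succ(n), succ(n))), Y ↦ k, Z ↦ pair(n, g(succ(n), succ(n))), S ↦ succ(n) }, so Q ↦ pair(n, g(succ(n), succ(n))).

pair(n, g(succ(n), succ(n)))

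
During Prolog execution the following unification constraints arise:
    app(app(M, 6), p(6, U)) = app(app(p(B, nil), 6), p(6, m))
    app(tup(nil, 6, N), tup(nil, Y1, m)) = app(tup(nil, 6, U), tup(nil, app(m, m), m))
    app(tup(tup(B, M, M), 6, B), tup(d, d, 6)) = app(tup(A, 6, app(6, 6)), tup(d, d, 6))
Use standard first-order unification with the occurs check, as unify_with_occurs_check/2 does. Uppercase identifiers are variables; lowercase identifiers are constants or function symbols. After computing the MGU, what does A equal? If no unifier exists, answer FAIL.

Decompose app/2: app(M, 6) = app(p(B, nil), 6),  p(6, U) = p(6, m).
Decompose app/2: M = p(B, nil),  6 = 6.
Bind M := p(B, nil); substituting into the one remaining equation that mentions M gives: app(tup(tup(B, p(B, nil), p(B, nil)), 6, B), tup(d, d, 6)) = app(tup(A, 6, app(6, 6)), tup(d, d, 6)).
Delete trivial equation 6 = 6.
Decompose p/2: 6 = 6,  U = m.
Delete trivial equation 6 = 6.
Bind U := m; substituting into the one remaining equation that mentions U gives: app(tup(nil, 6, N), tup(nil, Y1, m)) = app(tup(nil, 6, m), tup(nil, app(m, m), m)).
Decompose app/2: tup(nil, 6, N) = tup(nil, 6, m),  tup(nil, Y1, m) = tup(nil, app(m, m), m).
Decompose tup/3: nil = nil,  6 = 6,  N = m.
Delete trivial equation nil = nil.
Delete trivial equation 6 = 6.
Bind N := m; no other remaining equation mentions N.
Decompose tup/3: nil = nil,  Y1 = app(m, m),  m = m.
Delete trivial equation nil = nil.
Bind Y1 := app(m, m); no other remaining equation mentions Y1.
Delete trivial equation m = m.
Decompose app/2: tup(tup(B, p(B, nil), p(B, nil)), 6, B) = tup(A, 6, app(6, 6)),  tup(d, d, 6) = tup(d, d, 6).
Decompose tup/3: tup(B, p(B, nil), p(B, nil)) = A,  6 = 6,  B = app(6, 6).
Bind A := tup(B, p(B, nil), p(B, nil)); no other remaining equation mentions A.
Delete trivial equation 6 = 6.
Bind B := app(6, 6); no other remaining equation mentions B. Substituting into the earlier bindings gives M := p(app(6, 6), nil), A := tup(app(6, 6), p(app(6, 6), nil), p(app(6, 6), nil)).
Delete trivial equation tup(d, d, 6) = tup(d, d, 6).
MGU = { M -> p(app(6, 6), nil), U -> m, N -> m, Y1 -> app(m, m), A -> tup(app(6, 6), p(app(6, 6), nil), p(app(6, 6), nil)), B -> app(6, 6) }, so A -> tup(app(6, 6), p(app(6, 6), nil), p(app(6, 6), nil)).

tup(app(6, 6), p(app(6, 6), nil), p(app(6, 6), nil))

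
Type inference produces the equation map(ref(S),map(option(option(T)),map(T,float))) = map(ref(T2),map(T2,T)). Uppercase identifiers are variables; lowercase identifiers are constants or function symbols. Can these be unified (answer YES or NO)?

NO

Decompose map/2: ref(S) = ref(T2),  map(option(option(T)),map(T,float)) = map(T2,T).
Decompose ref/1: S = T2.
Bind S := T2; no other remaining equation mentions S.
Decompose map/2: option(option(T)) = T2,  map(T,float) = T.
Bind T2 := option(option(T)); no other remaining equation mentions T2. Substituting into the earlier binding gives S := option(option(T)).
Occurs check fails: T occurs in map(T,float); the equation T = map(T,float) has no finite solution.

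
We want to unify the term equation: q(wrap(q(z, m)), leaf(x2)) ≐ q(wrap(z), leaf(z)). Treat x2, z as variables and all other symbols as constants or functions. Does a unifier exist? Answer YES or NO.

NO

Decompose q/2: wrap(q(z, m)) ≐ wrap(z),  leaf(x2) ≐ leaf(z).
Decompose wrap/1: q(z, m) ≐ z.
Occurs check fails: z occurs in q(z, m); the equation z ≐ q(z, m) has no finite solution.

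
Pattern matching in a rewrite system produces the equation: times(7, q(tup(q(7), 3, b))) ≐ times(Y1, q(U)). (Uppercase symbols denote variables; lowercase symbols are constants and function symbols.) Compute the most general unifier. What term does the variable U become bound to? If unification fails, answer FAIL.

tup(q(7), 3, b)

Decompose times/2: 7 ≐ Y1,  q(tup(q(7), 3, b)) ≐ q(U).
Bind Y1 := 7; no other remaining equation mentions Y1.
Decompose q/1: tup(q(7), 3, b) ≐ U.
Bind U := tup(q(7), 3, b).
MGU = { Y1 := 7, U := tup(q(7), 3, b) }, so U := tup(q(7), 3, b).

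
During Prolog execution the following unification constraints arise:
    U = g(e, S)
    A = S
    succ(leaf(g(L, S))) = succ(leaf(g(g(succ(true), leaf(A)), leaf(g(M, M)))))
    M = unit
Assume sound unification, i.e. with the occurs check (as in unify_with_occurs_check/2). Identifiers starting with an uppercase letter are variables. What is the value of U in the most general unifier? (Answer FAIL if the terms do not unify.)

Bind U := g(e, S); no other remaining equation mentions U.
Bind A := S; substituting into the one remaining equation that mentions A gives: succ(leaf(g(L, S))) = succ(leaf(g(g(succ(true), leaf(S)), leaf(g(M, M))))).
Decompose succ/1: leaf(g(L, S)) = leaf(g(g(succ(true), leaf(S)), leaf(g(M, M)))).
Decompose leaf/1: g(L, S) = g(g(succ(true), leaf(S)), leaf(g(M, M))).
Decompose g/2: L = g(succ(true), leaf(S)),  S = leaf(g(M, M)).
Bind L := g(succ(true), leaf(S)); no other remaining equation mentions L.
Bind S := leaf(g(M, M)); no other remaining equation mentions S. Substituting into the earlier bindings gives U := g(e, leaf(g(M, M))), A := leaf(g(M, M)), L := g(succ(true), leaf(leaf(g(M, M)))).
Bind M := unit. Substituting into the earlier bindings gives U := g(e, leaf(g(unit, unit))), A := leaf(g(unit, unit)), L := g(succ(true), leaf(leaf(g(unit, unit)))), S := leaf(g(unit, unit)).
MGU = { U ↦ g(e, leaf(g(unit, unit))), A ↦ leaf(g(unit, unit)), L ↦ g(succ(true), leaf(leaf(g(unit, unit)))), S ↦ leaf(g(unit, unit)), M ↦ unit }, so U ↦ g(e, leaf(g(unit, unit))).

g(e, leaf(g(unit, unit)))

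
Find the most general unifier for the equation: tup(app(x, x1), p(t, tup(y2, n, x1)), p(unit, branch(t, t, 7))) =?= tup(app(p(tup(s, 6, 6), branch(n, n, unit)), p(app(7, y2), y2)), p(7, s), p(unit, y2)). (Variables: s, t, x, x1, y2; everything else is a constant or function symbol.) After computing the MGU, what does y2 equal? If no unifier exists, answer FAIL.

Decompose tup/3: app(x, x1) =?= app(p(tup(s, 6, 6), branch(n, n, unit)), p(app(7, y2), y2)),  p(t, tup(y2, n, x1)) =?= p(7, s),  p(unit, branch(t, t, 7)) =?= p(unit, y2).
Decompose app/2: x =?= p(tup(s, 6, 6), branch(n, n, unit)),  x1 =?= p(app(7, y2), y2).
Bind x := p(tup(s, 6, 6), branch(n, n, unit)); no other remaining equation mentions x.
Bind x1 := p(app(7, y2), y2); substituting into the one remaining equation that mentions x1 gives: p(t, tup(y2, n, p(app(7, y2), y2))) =?= p(7, s).
Decompose p/2: t =?= 7,  tup(y2, n, p(app(7, y2), y2)) =?= s.
Bind t := 7; substituting into the one remaining equation that mentions t gives: p(unit, branch(7, 7, 7)) =?= p(unit, y2).
Bind s := tup(y2, n, p(app(7, y2), y2)); no other remaining equation mentions s. Substituting into the earlier binding gives x := p(tup(tup(y2, n, p(app(7, y2), y2)), 6, 6), branch(n, n, unit)).
Decompose p/2: unit =?= unit,  branch(7, 7, 7) =?= y2.
Delete trivial equation unit =?= unit.
Bind y2 := branch(7, 7, 7). Substituting into the earlier bindings gives x := p(tup(tup(branch(7, 7, 7), n, p(app(7, branch(7, 7, 7)), branch(7, 7, 7))), 6, 6), branch(n, n, unit)), x1 := p(app(7, branch(7, 7, 7)), branch(7, 7, 7)), s := tup(branch(7, 7, 7), n, p(app(7, branch(7, 7, 7)), branch(7, 7, 7))).
MGU = { x -> p(tup(tup(branch(7, 7, 7), n, p(app(7, branch(7, 7, 7)), branch(7, 7, 7))), 6, 6), branch(n, n, unit)), x1 -> p(app(7, branch(7, 7, 7)), branch(7, 7, 7)), t -> 7, s -> tup(branch(7, 7, 7), n, p(app(7, branch(7, 7, 7)), branch(7, 7, 7))), y2 -> branch(7, 7, 7) }, so y2 -> branch(7, 7, 7).

branch(7, 7, 7)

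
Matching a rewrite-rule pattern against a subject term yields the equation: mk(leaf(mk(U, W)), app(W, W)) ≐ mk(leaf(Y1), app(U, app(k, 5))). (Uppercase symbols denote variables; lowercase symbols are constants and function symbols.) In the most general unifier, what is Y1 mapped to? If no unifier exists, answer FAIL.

Decompose mk/2: leaf(mk(U, W)) ≐ leaf(Y1),  app(W, W) ≐ app(U, app(k, 5)).
Decompose leaf/1: mk(U, W) ≐ Y1.
Bind Y1 := mk(U, W); no other remaining equation mentions Y1.
Decompose app/2: W ≐ U,  W ≐ app(k, 5).
Bind W := U; substituting into the remaining equation gives: U ≐ app(k, 5). Substituting into the earlier binding gives Y1 := mk(U, U).
Bind U := app(k, 5). Substituting into the earlier bindings gives Y1 := mk(app(k, 5), app(k, 5)), W := app(k, 5).
MGU = { Y1 ↦ mk(app(k, 5), app(k, 5)), W ↦ app(k, 5), U ↦ app(k, 5) }, so Y1 ↦ mk(app(k, 5), app(k, 5)).

mk(app(k, 5), app(k, 5))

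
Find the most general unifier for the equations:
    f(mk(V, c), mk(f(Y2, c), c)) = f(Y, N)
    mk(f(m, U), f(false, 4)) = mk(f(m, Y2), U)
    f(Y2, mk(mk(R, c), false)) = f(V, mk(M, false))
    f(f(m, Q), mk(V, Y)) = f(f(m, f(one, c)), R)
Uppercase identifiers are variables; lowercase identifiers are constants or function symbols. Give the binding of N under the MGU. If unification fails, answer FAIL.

Decompose f/2: mk(V, c) = Y,  mk(f(Y2, c), c) = N.
Bind Y := mk(V, c); substituting into the one remaining equation that mentions Y gives: f(f(m, Q), mk(V, mk(V, c))) = f(f(m, f(one, c)), R).
Bind N := mk(f(Y2, c), c); no other remaining equation mentions N.
Decompose mk/2: f(m, U) = f(m, Y2),  f(false, 4) = U.
Decompose f/2: m = m,  U = Y2.
Delete trivial equation m = m.
Bind U := Y2; substituting into the one remaining equation that mentions U gives: f(false, 4) = Y2.
Bind Y2 := f(false, 4); substituting into the one remaining equation that mentions Y2 gives: f(f(false, 4), mk(mk(R, c), false)) = f(V, mk(M, false)). Substituting into the earlier bindings gives N := mk(f(f(false, 4), c), c), U := f(false, 4).
Decompose f/2: f(false, 4) = V,  mk(mk(R, c), false) = mk(M, false).
Bind V := f(false, 4); substituting into the one remaining equation that mentions V gives: f(f(m, Q), mk(f(false, 4), mk(f(false, 4), c))) = f(f(m, f(one, c)), R). Substituting into the earlier binding gives Y := mk(f(false, 4), c).
Decompose mk/2: mk(R, c) = M,  false = false.
Bind M := mk(R, c); no other remaining equation mentions M.
Delete trivial equation false = false.
Decompose f/2: f(m, Q) = f(m, f(one, c)),  mk(f(false, 4), mk(f(false, 4), c)) = R.
Decompose f/2: m = m,  Q = f(one, c).
Delete trivial equation m = m.
Bind Q := f(one, c); no other remaining equation mentions Q.
Bind R := mk(f(false, 4), mk(f(false, 4), c)). Substituting into the earlier binding gives M := mk(mk(f(false, 4), mk(f(false, 4), c)), c).
MGU = { Y -> mk(f(false, 4), c), N -> mk(f(f(false, 4), c), c), U -> f(false, 4), Y2 -> f(false, 4), V -> f(false, 4), M -> mk(mk(f(false, 4), mk(f(false, 4), c)), c), Q -> f(one, c), R -> mk(f(false, 4), mk(f(false, 4), c)) }, so N -> mk(f(f(false, 4), c), c).

mk(f(f(false, 4), c), c)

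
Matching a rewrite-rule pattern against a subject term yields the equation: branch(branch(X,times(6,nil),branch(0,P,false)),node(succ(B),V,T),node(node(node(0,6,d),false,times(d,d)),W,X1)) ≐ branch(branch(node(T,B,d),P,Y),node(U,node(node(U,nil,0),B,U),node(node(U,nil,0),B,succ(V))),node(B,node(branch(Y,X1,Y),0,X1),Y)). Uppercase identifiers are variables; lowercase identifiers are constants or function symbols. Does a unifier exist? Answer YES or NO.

YES

Decompose branch/3: branch(X,times(6,nil),branch(0,P,false)) ≐ branch(node(T,B,d),P,Y),  node(succ(B),V,T) ≐ node(U,node(node(U,nil,0),B,U),node(node(U,nil,0),B,succ(V))),  node(node(node(0,6,d),false,times(d,d)),W,X1) ≐ node(B,node(branch(Y,X1,Y),0,X1),Y).
Decompose branch/3: X ≐ node(T,B,d),  times(6,nil) ≐ P,  branch(0,P,false) ≐ Y.
Bind X := node(T,B,d); no other remaining equation mentions X.
Bind P := times(6,nil); substituting into the one remaining equation that mentions P gives: branch(0,times(6,nil),false) ≐ Y.
Bind Y := branch(0,times(6,nil),false); substituting into the one remaining equation that mentions Y gives: node(node(node(0,6,d),false,times(d,d)),W,X1) ≐ node(B,node(branch(branch(0,times(6,nil),false),X1,branch(0,times(6,nil),false)),0,X1),branch(0,times(6,nil),false)).
Decompose node/3: succ(B) ≐ U,  V ≐ node(node(U,nil,0),B,U),  T ≐ node(node(U,nil,0),B,succ(V)).
Bind U := succ(B); substituting into the 2 remaining equations that mention U gives: V ≐ node(node(succ(B),nil,0),B,succ(B)),  T ≐ node(node(succ(B),nil,0),B,succ(V)).
Bind V := node(node(succ(B),nil,0),B,succ(B)); substituting into the one remaining equation that mentions V gives: T ≐ node(node(succ(B),nil,0),B,succ(node(node(succ(B),nil,0),B,succ(B)))).
Bind T := node(node(succ(B),nil,0),B,succ(node(node(succ(B),nil,0),B,succ(B)))); no other remaining equation mentions T. Substituting into the earlier binding gives X := node(node(node(succ(B),nil,0),B,succ(node(node(succ(B),nil,0),B,succ(B)))),B,d).
Decompose node/3: node(node(0,6,d),false,times(d,d)) ≐ B,  W ≐ node(branch(branch(0,times(6,nil),false),X1,branch(0,times(6,nil),false)),0,X1),  X1 ≐ branch(0,times(6,nil),false).
Bind B := node(node(0,6,d),false,times(d,d)); no other remaining equation mentions B. Substituting into the earlier bindings gives X := node(node(node(succ(node(node(0,6,d),false,times(d,d))),nil,0),node(node(0,6,d),false,times(d,d)),succ(node(node(succ(node(node(0,6,d),false,times(d,d))),nil,0),node(node(0,6,d),false,times(d,d)),succ(node(node(0,6,d),false,times(d,d)))))),node(node(0,6,d),false,times(d,d)),d), U := succ(node(node(0,6,d),false,times(d,d))), V := node(node(succ(node(node(0,6,d),false,times(d,d))),nil,0),node(node(0,6,d),false,times(d,d)),succ(node(node(0,6,d),false,times(d,d)))), T := node(node(succ(node(node(0,6,d),false,times(d,d))),nil,0),node(node(0,6,d),false,times(d,d)),succ(node(node(succ(node(node(0,6,d),false,times(d,d))),nil,0),node(node(0,6,d),false,times(d,d)),succ(node(node(0,6,d),false,times(d,d)))))).
Bind W := node(branch(branch(0,times(6,nil),false),X1,branch(0,times(6,nil),false)),0,X1); no other remaining equation mentions W.
Bind X1 := branch(0,times(6,nil),false). Substituting into the earlier binding gives W := node(branch(branch(0,times(6,nil),false),branch(0,times(6,nil),false),branch(0,times(6,nil),false)),0,branch(0,times(6,nil),false)).
No equations remain and no clash or occurs-check failure arose, so a unifier exists.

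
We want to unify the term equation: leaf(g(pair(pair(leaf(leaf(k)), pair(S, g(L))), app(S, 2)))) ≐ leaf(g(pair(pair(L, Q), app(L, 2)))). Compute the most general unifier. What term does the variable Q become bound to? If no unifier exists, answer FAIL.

Decompose leaf/1: g(pair(pair(leaf(leaf(k)), pair(S, g(L))), app(S, 2))) ≐ g(pair(pair(L, Q), app(L, 2))).
Decompose g/1: pair(pair(leaf(leaf(k)), pair(S, g(L))), app(S, 2)) ≐ pair(pair(L, Q), app(L, 2)).
Decompose pair/2: pair(leaf(leaf(k)), pair(S, g(L))) ≐ pair(L, Q),  app(S, 2) ≐ app(L, 2).
Decompose pair/2: leaf(leaf(k)) ≐ L,  pair(S, g(L)) ≐ Q.
Bind L := leaf(leaf(k)); substituting into the remaining equations gives: pair(S, g(leaf(leaf(k)))) ≐ Q,  app(S, 2) ≐ app(leaf(leaf(k)), 2).
Bind Q := pair(S, g(leaf(leaf(k)))); no other remaining equation mentions Q.
Decompose app/2: S ≐ leaf(leaf(k)),  2 ≐ 2.
Bind S := leaf(leaf(k)); no other remaining equation mentions S. Substituting into the earlier binding gives Q := pair(leaf(leaf(k)), g(leaf(leaf(k)))).
Delete trivial equation 2 ≐ 2.
MGU = { L ↦ leaf(leaf(k)), Q ↦ pair(leaf(leaf(k)), g(leaf(leaf(k)))), S ↦ leaf(leaf(k)) }, so Q ↦ pair(leaf(leaf(k)), g(leaf(leaf(k)))).

pair(leaf(leaf(k)), g(leaf(leaf(k))))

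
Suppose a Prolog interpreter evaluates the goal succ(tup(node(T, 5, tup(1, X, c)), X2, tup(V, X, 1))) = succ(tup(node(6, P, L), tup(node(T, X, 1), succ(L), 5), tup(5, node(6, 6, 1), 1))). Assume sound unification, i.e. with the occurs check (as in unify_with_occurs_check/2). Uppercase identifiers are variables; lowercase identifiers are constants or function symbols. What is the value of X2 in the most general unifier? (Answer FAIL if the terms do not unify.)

tup(node(6, node(6, 6, 1), 1), succ(tup(1, node(6, 6, 1), c)), 5)

Decompose succ/1: tup(node(T, 5, tup(1, X, c)), X2, tup(V, X, 1)) = tup(node(6, P, L), tup(node(T, X, 1), succ(L), 5), tup(5, node(6, 6, 1), 1)).
Decompose tup/3: node(T, 5, tup(1, X, c)) = node(6, P, L),  X2 = tup(node(T, X, 1), succ(L), 5),  tup(V, X, 1) = tup(5, node(6, 6, 1), 1).
Decompose node/3: T = 6,  5 = P,  tup(1, X, c) = L.
Bind T := 6; substituting into the one remaining equation that mentions T gives: X2 = tup(node(6, X, 1), succ(L), 5).
Bind P := 5; no other remaining equation mentions P.
Bind L := tup(1, X, c); substituting into the one remaining equation that mentions L gives: X2 = tup(node(6, X, 1), succ(tup(1, X, c)), 5).
Bind X2 := tup(node(6, X, 1), succ(tup(1, X, c)), 5); no other remaining equation mentions X2.
Decompose tup/3: V = 5,  X = node(6, 6, 1),  1 = 1.
Bind V := 5; no other remaining equation mentions V.
Bind X := node(6, 6, 1); no other remaining equation mentions X. Substituting into the earlier bindings gives L := tup(1, node(6, 6, 1), c), X2 := tup(node(6, node(6, 6, 1), 1), succ(tup(1, node(6, 6, 1), c)), 5).
Delete trivial equation 1 = 1.
MGU = { T -> 6, P -> 5, L -> tup(1, node(6, 6, 1), c), X2 -> tup(node(6, node(6, 6, 1), 1), succ(tup(1, node(6, 6, 1), c)), 5), V -> 5, X -> node(6, 6, 1) }, so X2 -> tup(node(6, node(6, 6, 1), 1), succ(tup(1, node(6, 6, 1), c)), 5).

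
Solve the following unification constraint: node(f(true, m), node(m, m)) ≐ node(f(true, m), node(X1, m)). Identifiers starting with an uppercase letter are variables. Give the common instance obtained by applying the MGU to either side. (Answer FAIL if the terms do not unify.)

node(f(true, m), node(m, m))

Decompose node/2: f(true, m) ≐ f(true, m),  node(m, m) ≐ node(X1, m).
Delete trivial equation f(true, m) ≐ f(true, m).
Decompose node/2: m ≐ X1,  m ≐ m.
Bind X1 := m; no other remaining equation mentions X1.
Delete trivial equation m ≐ m.
Applying the MGU to either side gives node(f(true, m), node(m, m)).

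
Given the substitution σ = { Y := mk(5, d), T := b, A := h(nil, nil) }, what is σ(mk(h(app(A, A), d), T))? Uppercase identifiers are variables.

mk(h(app(h(nil, nil), h(nil, nil)), d), b)

Replace each occurrence of T with b.
Replace each occurrence of A with h(nil, nil).
Result: mk(h(app(h(nil, nil), h(nil, nil)), d), b).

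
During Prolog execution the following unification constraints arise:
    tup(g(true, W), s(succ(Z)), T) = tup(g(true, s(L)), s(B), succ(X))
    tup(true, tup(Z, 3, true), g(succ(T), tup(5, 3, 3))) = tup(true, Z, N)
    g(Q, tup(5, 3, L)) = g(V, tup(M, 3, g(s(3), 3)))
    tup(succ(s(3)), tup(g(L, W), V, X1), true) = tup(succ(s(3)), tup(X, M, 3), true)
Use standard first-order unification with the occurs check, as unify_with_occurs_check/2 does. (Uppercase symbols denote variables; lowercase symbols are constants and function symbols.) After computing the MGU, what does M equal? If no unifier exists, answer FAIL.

FAIL

Decompose tup/3: g(true, W) = g(true, s(L)),  s(succ(Z)) = s(B),  T = succ(X).
Decompose g/2: true = true,  W = s(L).
Delete trivial equation true = true.
Bind W := s(L); substituting into the one remaining equation that mentions W gives: tup(succ(s(3)), tup(g(L, s(L)), V, X1), true) = tup(succ(s(3)), tup(X, M, 3), true).
Decompose s/1: succ(Z) = B.
Bind B := succ(Z); no other remaining equation mentions B.
Bind T := succ(X); substituting into the one remaining equation that mentions T gives: tup(true, tup(Z, 3, true), g(succ(succ(X)), tup(5, 3, 3))) = tup(true, Z, N).
Decompose tup/3: true = true,  tup(Z, 3, true) = Z,  g(succ(succ(X)), tup(5, 3, 3)) = N.
Delete trivial equation true = true.
Occurs check fails: Z occurs in tup(Z, 3, true); the equation Z = tup(Z, 3, true) has no finite solution.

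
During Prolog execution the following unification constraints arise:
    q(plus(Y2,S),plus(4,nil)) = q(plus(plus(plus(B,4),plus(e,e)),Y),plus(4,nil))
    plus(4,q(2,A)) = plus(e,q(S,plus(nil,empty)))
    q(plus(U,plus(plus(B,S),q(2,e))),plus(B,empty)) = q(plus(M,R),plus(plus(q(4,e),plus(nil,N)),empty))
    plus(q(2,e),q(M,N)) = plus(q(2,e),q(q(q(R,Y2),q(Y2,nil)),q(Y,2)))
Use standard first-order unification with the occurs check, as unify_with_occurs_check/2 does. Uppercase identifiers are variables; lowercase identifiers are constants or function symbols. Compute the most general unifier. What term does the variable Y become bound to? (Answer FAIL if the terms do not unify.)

Decompose q/2: plus(Y2,S) = plus(plus(plus(B,4),plus(e,e)),Y),  plus(4,nil) = plus(4,nil).
Decompose plus/2: Y2 = plus(plus(B,4),plus(e,e)),  S = Y.
Bind Y2 := plus(plus(B,4),plus(e,e)); substituting into the one remaining equation that mentions Y2 gives: plus(q(2,e),q(M,N)) = plus(q(2,e),q(q(q(R,plus(plus(B,4),plus(e,e))),q(plus(plus(B,4),plus(e,e)),nil)),q(Y,2))).
Bind S := Y; substituting into the 2 remaining equations that mention S gives: plus(4,q(2,A)) = plus(e,q(Y,plus(nil,empty))),  q(plus(U,plus(plus(B,Y),q(2,e))),plus(B,empty)) = q(plus(M,R),plus(plus(q(4,e),plus(nil,N)),empty)).
Delete trivial equation plus(4,nil) = plus(4,nil).
Decompose plus/2: 4 = e,  q(2,A) = q(Y,plus(nil,empty)).
Clash: constants 4 and e differ; no unifier exists.

FAIL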